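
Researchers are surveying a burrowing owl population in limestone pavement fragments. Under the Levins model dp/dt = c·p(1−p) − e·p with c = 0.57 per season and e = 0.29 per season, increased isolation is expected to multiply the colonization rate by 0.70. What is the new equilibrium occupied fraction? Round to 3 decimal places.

Before: p* = 1 − 0.29/0.57 = 0.4912.
After the change, c = 0.399, e = 0.29, so p* = 1 − 0.29/0.399 = 0.2732.

0.273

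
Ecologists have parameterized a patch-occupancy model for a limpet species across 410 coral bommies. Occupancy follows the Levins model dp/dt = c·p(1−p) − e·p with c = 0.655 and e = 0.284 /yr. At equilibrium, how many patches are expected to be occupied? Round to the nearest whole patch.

p* = 1 − e/c = 1 − 0.284/0.655 = 0.5664.
Expected occupied patches = N × p* = 410 × 0.5664 = 232.23 ≈ 232.

232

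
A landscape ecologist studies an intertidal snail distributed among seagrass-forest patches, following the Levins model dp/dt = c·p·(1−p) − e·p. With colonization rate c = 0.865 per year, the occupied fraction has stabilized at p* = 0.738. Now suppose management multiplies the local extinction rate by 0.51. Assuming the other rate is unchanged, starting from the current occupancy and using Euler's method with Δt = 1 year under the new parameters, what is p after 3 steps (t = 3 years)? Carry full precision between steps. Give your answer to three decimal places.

Balance c(1−p*) = e gives e = 0.865×(1 − 0.73800) = 0.22663.
Starting from p₀ = 0.73800; update p ← p + (dp/dt)·Δt with the new parameters.
  1  |  dp/dt·Δt = +0.081954  |  p_1 = 0.819954
  2  |  dp/dt·Δt = +0.032928  |  p_2 = 0.852882
  3  |  dp/dt·Δt = +0.009958  |  p_3 = 0.862840

0.863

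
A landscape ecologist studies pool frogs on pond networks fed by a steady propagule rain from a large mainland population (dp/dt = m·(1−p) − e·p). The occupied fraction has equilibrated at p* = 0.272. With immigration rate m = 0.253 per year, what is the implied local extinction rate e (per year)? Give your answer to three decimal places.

At equilibrium m(1−p*) = e·p*, so e = m(1−p*)/p*.
e = 0.253 × 0.7280 / 0.272 = 0.6771.

0.677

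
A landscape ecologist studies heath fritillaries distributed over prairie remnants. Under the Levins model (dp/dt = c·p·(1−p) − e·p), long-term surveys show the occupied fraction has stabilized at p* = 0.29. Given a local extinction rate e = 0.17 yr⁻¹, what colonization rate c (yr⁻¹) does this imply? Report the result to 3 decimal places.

0.239

At equilibrium c(1−p*) = e, so c = e/(1−p*).
c = 0.17/(1 − 0.29) = 0.17/0.7100 = 0.2394.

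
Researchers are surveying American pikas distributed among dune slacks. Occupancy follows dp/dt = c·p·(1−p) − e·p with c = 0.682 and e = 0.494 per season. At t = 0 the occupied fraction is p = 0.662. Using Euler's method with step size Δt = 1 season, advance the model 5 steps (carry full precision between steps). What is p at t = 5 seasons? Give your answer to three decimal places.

0.333

Update rule: p ← p + [c·p·(1−p) − e·p]·Δt with Δt = 1.
  1  |  dp/dt·Δt = -0.174426  |  p_1 = 0.487574
  2  |  dp/dt·Δt = -0.070467  |  p_2 = 0.417107
  3  |  dp/dt·Δt = -0.040237  |  p_3 = 0.376870
  4  |  dp/dt·Δt = -0.026014  |  p_4 = 0.350856
  5  |  dp/dt·Δt = -0.017993  |  p_5 = 0.332863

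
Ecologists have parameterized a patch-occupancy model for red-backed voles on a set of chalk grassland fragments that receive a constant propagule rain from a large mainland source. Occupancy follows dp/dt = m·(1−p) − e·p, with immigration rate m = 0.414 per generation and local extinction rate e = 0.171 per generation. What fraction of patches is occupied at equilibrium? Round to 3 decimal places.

0.708

Setting dp/dt = 0: m − m·p* = e·p*, so m = (m+e)·p*.
p* = m/(m+e) = 0.414/(0.414+0.171) = 0.414/0.5850 = 0.7077.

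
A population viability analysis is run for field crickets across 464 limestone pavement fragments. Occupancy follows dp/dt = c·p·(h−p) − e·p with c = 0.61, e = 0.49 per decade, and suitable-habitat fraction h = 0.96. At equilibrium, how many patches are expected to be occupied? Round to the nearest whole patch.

73

p* = h − e/c = 0.96 − 0.8033 = 0.1567.
Expected occupied patches = N × p* = 464 × 0.1567 = 72.72 ≈ 73.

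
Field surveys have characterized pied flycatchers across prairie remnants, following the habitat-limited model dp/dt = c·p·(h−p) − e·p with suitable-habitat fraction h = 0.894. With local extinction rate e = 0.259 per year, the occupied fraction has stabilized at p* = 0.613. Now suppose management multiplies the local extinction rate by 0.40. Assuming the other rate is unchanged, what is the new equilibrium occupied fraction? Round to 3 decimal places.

0.782

Balance c(h−p*) = e gives c = e/(0.894 − 0.61300) = 0.259/0.28100 = 0.92171.
New p* = 0.894 − e/c = 0.894 − 0.10360/0.92171 = 0.78160.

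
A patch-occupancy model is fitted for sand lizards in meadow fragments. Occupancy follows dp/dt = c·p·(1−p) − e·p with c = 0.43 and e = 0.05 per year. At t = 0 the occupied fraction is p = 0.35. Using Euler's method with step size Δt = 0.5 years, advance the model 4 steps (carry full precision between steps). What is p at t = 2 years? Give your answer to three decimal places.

Update rule: p ← p + [c·p·(1−p) − e·p]·Δt with Δt = 0.5.
t = 0.5: p = 0.35000 + (+0.04016) = 0.39016
t = 1: p = 0.39016 + (+0.04140) = 0.43156
t = 1.5: p = 0.43156 + (+0.04195) = 0.47352
t = 2: p = 0.47352 + (+0.04176) = 0.51528

0.515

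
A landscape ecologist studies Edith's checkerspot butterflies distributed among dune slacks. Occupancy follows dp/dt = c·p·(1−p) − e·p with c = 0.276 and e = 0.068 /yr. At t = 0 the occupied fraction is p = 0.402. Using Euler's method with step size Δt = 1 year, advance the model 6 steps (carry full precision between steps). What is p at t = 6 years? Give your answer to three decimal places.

Update rule: p ← p + [c·p·(1−p) − e·p]·Δt with Δt = 1.
p: 0.40200 → 0.44101  (Δp = +0.03901)
p: 0.44101 → 0.47906  (Δp = +0.03805)
p: 0.47906 → 0.51537  (Δp = +0.03630)
p: 0.51537 → 0.54926  (Δp = +0.03389)
p: 0.54926 → 0.58024  (Δp = +0.03098)
p: 0.58024 → 0.60800  (Δp = +0.02777)

0.608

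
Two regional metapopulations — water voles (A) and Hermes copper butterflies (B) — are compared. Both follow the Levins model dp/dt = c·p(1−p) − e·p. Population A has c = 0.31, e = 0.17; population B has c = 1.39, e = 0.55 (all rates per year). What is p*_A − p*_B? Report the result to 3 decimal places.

-0.153

A: p*_A = 1 − 0.17/0.31 = 0.4516.
B: p*_B = 1 − 0.55/1.39 = 0.6043.
p*_A − p*_B = 0.4516 − 0.6043 = -0.1527.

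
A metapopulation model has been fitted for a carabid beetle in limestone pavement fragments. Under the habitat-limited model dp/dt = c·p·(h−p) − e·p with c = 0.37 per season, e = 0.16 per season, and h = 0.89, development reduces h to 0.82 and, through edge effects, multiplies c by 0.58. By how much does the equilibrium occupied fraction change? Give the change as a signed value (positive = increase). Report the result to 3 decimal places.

-0.383

Before: p* = h − e/c = 0.89 − 0.16/0.37 = 0.89 − 0.4324 = 0.4576.
After: c = 0.2146, e = 0.16, h = 0.82; p* = 0.82 − 0.16/0.2146 = 0.0744.
Δp* = 0.0744 − 0.4576 = -0.3831.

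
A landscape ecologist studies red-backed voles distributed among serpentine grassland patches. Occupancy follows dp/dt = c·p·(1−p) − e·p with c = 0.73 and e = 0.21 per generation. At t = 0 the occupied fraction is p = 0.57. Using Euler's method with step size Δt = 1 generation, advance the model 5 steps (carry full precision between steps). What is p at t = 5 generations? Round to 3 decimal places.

0.707

Update rule: p ← p + [c·p·(1−p) − e·p]·Δt with Δt = 1.
  1  |  dp/dt·Δt = +0.059223  |  p_1 = 0.629223
  2  |  dp/dt·Δt = +0.038173  |  p_2 = 0.667396
  3  |  dp/dt·Δt = +0.021891  |  p_3 = 0.689287
  4  |  dp/dt·Δt = +0.011594  |  p_4 = 0.700881
  5  |  dp/dt·Δt = +0.005857  |  p_5 = 0.706738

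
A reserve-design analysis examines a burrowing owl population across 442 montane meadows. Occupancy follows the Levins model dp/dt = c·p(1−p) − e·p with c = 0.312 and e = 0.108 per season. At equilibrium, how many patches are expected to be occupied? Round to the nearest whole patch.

289

p* = 1 − e/c = 1 − 0.108/0.312 = 0.6538.
Expected occupied patches = N × p* = 442 × 0.6538 = 289.00 ≈ 289.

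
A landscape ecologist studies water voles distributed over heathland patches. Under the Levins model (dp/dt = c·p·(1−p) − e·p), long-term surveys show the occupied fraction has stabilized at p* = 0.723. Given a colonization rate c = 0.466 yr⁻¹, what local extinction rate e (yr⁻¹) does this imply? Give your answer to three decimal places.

0.129

At equilibrium c(1−p*) = e.
e = 0.466 × (1 − 0.723) = 0.466 × 0.2770 = 0.1291.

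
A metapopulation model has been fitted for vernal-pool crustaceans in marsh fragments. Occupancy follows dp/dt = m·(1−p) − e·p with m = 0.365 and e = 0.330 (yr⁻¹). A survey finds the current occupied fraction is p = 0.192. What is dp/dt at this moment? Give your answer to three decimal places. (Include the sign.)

0.232

Colonization term: m·(1−p) = 0.365×0.8080 = 0.29492.
Extinction term: e·p = 0.06336.
dp/dt = 0.29492 − 0.06336 = 0.23156.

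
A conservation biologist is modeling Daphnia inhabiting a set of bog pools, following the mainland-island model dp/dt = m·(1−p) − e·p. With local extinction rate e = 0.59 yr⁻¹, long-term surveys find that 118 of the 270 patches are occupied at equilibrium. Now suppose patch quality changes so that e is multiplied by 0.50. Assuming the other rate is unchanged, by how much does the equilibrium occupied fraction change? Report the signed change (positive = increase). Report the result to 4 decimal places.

0.1712

Observed p* = 118/270 = 0.43704.
Balance m(1−p*) = e·p* gives m = e·p*/(1−p*) = 0.59×0.43704/0.56296 = 0.45803.
New p* = m/(m+e) = 0.45803/(0.45803+0.29500) = 0.60825.
Δp* = 0.60825 − 0.43704 = +0.17121.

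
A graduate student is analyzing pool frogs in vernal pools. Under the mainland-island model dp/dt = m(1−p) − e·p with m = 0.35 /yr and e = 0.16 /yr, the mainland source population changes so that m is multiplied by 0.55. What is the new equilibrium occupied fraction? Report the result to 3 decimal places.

Before: p* = 0.35/(0.35+0.16) = 0.6863.
After: m = 0.1925, e = 0.16; p* = 0.1925/0.3525 = 0.5461.

0.546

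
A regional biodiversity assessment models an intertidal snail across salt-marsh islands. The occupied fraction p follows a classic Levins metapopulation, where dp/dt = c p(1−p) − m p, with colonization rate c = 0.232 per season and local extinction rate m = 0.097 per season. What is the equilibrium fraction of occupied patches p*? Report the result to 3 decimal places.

Setting dp/dt = 0 and dividing through by p* gives c·(1−p*) = m.
So p* = 1 − m/c = 1 − 0.097/0.232 = 1 − 0.4181 = 0.5819.

0.582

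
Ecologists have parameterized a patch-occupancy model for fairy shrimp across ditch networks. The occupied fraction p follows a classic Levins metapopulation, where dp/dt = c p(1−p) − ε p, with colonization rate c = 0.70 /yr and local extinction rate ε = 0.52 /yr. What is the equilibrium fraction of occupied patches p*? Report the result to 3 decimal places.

At equilibrium, colonization balances extinction: c·p*·(1−p*) = ε·p*.
So p* = 1 − ε/c = 1 − 0.52/0.70 = 1 − 0.7429 = 0.2571.

0.257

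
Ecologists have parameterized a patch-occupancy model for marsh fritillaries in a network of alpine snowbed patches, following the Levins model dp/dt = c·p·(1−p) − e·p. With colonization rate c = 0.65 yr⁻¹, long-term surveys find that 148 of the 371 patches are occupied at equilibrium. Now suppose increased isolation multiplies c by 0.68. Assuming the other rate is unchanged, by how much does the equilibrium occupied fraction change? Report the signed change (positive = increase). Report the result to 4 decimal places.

Observed p* = 148/371 = 0.39892.
Balance c(1−p*) = e gives e = 0.65×(1 − 0.39892) = 0.39070.
New p* = 1 − e/c = 1 − 0.39070/0.44200 = 0.11606.
Δp* = 0.11606 − 0.39892 = -0.28286.

-0.2829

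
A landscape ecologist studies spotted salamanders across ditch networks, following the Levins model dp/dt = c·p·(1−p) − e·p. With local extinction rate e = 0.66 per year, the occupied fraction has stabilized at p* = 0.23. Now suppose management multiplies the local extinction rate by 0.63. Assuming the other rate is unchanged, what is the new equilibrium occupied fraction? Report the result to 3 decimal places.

0.515

Balance c(1−p*) = e gives c = e/(1 − 0.23000) = 0.66/0.77000 = 0.85714.
New p* = 1 − e/c = 1 − 0.41580/0.85714 = 0.51490.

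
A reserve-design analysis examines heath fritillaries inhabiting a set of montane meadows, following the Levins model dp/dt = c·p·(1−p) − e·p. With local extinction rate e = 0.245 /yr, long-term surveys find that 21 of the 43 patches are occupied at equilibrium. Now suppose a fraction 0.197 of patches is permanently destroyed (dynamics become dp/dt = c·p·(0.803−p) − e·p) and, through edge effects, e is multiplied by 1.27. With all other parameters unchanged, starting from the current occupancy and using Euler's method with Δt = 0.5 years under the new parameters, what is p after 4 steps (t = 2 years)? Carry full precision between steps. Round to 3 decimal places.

0.369

Observed p* = 21/43 = 0.48837.
Balance c(1−p*) = e gives c = e/(1 − 0.48837) = 0.245/0.51163 = 0.47886.
Starting from p₀ = 0.48837; update p ← p + (dp/dt)·Δt with the new parameters.
p: 0.48837 → 0.44918  (Δp = -0.03919)
p: 0.44918 → 0.41735  (Δp = -0.03183)
p: 0.41735 → 0.39096  (Δp = -0.02639)
p: 0.39096 → 0.36871  (Δp = -0.02225)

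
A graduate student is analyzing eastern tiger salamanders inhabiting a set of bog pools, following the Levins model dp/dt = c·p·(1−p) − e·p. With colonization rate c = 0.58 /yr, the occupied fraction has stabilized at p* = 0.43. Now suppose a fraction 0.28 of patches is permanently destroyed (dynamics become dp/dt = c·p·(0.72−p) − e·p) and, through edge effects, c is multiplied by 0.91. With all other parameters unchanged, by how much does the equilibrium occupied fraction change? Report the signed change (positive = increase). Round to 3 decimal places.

Balance c(1−p*) = e gives e = 0.58×(1 − 0.43000) = 0.33060.
New p* = 0.72 − e/c = 0.72 − 0.33060/0.52780 = 0.09363.
Δp* = 0.09363 − 0.43000 = -0.33637.

-0.336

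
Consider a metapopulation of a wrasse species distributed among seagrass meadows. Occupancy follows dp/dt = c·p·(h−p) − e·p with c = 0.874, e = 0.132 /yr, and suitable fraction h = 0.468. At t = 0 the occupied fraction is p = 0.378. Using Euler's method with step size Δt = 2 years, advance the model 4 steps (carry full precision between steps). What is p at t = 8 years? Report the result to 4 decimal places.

Update rule: p ← p + [c·p·(h−p) − e·p]·Δt with Δt = 2.
p: 0.37800 → 0.33767  (Δp = -0.04033)
p: 0.33767 → 0.32545  (Δp = -0.01222)
p: 0.32545 → 0.32063  (Δp = -0.00483)
p: 0.32063 → 0.31858  (Δp = -0.00205)

0.3186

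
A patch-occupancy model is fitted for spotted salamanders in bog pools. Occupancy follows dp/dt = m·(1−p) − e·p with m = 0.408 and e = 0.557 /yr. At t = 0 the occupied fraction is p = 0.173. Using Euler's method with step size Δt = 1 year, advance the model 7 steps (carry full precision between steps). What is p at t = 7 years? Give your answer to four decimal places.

0.4228

Update rule: p ← p + [m·(1−p) − e·p]·Δt with Δt = 1.
  1  |  dp/dt·Δt = +0.241055  |  p_1 = 0.414055
  2  |  dp/dt·Δt = +0.008437  |  p_2 = 0.422492
  3  |  dp/dt·Δt = +0.000295  |  p_3 = 0.422787
  4  |  dp/dt·Δt = +0.000010  |  p_4 = 0.422798
  5  |  dp/dt·Δt = +0.000000  |  p_5 = 0.422798
  6  |  dp/dt·Δt = +0.000000  |  p_6 = 0.422798
  7  |  dp/dt·Δt = +0.000000  |  p_7 = 0.422798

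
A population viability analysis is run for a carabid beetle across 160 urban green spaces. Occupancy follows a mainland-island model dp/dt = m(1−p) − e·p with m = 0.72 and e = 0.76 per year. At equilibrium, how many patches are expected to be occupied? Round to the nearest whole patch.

78

p* = m/(m+e) = 0.72/1.4800 = 0.4865.
Expected occupied patches = N × p* = 160 × 0.4865 = 77.84 ≈ 78.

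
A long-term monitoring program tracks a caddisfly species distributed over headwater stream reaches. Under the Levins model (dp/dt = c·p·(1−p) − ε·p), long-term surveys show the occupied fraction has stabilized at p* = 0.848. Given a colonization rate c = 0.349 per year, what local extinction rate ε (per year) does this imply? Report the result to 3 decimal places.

0.053

At equilibrium c(1−p*) = ε.
ε = 0.349 × (1 − 0.848) = 0.349 × 0.1520 = 0.0530.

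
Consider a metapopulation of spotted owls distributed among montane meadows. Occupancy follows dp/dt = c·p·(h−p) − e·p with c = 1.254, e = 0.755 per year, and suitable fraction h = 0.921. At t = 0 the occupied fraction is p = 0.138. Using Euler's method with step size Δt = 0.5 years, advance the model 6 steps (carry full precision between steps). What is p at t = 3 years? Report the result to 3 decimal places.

0.230

Update rule: p ← p + [c·p·(h−p) − e·p]·Δt with Δt = 0.5.
p: 0.13800 → 0.15365  (Δp = +0.01565)
p: 0.15365 → 0.16958  (Δp = +0.01592)
p: 0.16958 → 0.18546  (Δp = +0.01588)
p: 0.18546 → 0.20098  (Δp = +0.01552)
p: 0.20098 → 0.21584  (Δp = +0.01486)
p: 0.21584 → 0.22979  (Δp = +0.01395)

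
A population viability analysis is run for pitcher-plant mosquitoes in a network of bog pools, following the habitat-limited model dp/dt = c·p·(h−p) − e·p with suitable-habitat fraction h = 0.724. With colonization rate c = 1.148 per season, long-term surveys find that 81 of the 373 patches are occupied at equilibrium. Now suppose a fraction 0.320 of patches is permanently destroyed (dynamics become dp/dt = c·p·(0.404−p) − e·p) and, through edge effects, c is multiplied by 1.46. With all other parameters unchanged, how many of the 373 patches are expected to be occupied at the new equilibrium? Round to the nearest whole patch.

21

Observed p* = 81/373 = 0.21716.
Balance c(h−p*) = e gives e = 1.148×(0.724 − 0.21716) = 0.58185.
New p* = 0.404 − e/c = 0.404 − 0.58185/1.67608 = 0.05685.
Expected occupied = 373 × 0.05685 = 21.21 ≈ 21.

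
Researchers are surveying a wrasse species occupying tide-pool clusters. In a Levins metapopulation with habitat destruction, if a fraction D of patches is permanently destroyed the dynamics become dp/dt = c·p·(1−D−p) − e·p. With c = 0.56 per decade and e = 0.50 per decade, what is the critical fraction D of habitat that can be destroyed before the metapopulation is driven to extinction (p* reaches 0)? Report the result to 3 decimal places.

The nontrivial equilibrium is p* = (1−D) − e/c; extinction occurs when this hits zero.
So D_crit = 1 − e/c = 1 − 0.50/0.56 = 1 − 0.8929 = 0.1071.
This equals the undisturbed p*, a classic result of Lande's extension.

0.107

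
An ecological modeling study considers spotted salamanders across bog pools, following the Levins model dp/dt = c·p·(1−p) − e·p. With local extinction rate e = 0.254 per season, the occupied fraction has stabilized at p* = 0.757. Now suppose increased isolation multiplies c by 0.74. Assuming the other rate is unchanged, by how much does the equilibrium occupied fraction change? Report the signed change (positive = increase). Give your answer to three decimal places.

-0.085

Balance c(1−p*) = e gives c = e/(1 − 0.75700) = 0.254/0.24300 = 1.04527.
New p* = 1 − e/c = 1 − 0.25400/0.77350 = 0.67162.
Δp* = 0.67162 − 0.75700 = -0.08538.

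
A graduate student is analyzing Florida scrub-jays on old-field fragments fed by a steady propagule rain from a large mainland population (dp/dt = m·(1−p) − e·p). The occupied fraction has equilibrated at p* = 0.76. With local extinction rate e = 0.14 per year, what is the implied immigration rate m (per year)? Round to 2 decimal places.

At equilibrium m(1−p*) = e·p*, so m = e·p*/(1−p*).
m = 0.14 × 0.76 / 0.2400 = 0.1064/0.2400 = 0.4433.

0.44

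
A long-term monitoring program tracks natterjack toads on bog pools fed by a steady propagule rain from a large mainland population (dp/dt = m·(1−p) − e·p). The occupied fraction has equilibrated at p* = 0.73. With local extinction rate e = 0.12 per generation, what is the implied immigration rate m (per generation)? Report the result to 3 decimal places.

0.324

At equilibrium m(1−p*) = e·p*, so m = e·p*/(1−p*).
m = 0.12 × 0.73 / 0.2700 = 0.0876/0.2700 = 0.3244.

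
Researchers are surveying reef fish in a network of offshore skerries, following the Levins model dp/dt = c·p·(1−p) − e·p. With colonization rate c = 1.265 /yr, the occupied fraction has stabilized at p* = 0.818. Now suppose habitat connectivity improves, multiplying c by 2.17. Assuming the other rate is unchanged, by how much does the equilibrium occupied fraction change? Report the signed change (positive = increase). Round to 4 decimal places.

Balance c(1−p*) = e gives e = 1.265×(1 − 0.81800) = 0.23023.
New p* = 1 − e/c = 1 − 0.23023/2.74505 = 0.91613.
Δp* = 0.91613 − 0.81800 = +0.09813.

0.0981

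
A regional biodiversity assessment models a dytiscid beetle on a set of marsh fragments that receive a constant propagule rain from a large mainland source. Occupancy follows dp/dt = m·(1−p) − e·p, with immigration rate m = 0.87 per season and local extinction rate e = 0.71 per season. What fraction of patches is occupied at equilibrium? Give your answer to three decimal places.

0.551

Setting dp/dt = 0: m − m·p* = e·p*, so m = (m+e)·p*.
p* = m/(m+e) = 0.87/(0.87+0.71) = 0.87/1.5800 = 0.5506.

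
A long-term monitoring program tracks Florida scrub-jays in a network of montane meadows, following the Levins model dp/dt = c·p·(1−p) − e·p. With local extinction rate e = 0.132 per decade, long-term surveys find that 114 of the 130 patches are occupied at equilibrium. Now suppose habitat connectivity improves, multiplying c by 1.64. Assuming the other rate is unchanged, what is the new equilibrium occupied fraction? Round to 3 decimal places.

0.925

Observed p* = 114/130 = 0.87692.
Balance c(1−p*) = e gives c = e/(1 − 0.87692) = 0.132/0.12308 = 1.07247.
New p* = 1 − e/c = 1 − 0.13200/1.75885 = 0.92495.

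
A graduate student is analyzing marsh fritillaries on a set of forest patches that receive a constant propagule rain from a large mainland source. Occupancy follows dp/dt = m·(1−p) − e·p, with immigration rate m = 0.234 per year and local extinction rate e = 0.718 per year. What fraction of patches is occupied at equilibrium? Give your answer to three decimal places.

Setting dp/dt = 0: m − m·p* = e·p*, so m = (m+e)·p*.
p* = m/(m+e) = 0.234/(0.234+0.718) = 0.234/0.9520 = 0.2458.

0.246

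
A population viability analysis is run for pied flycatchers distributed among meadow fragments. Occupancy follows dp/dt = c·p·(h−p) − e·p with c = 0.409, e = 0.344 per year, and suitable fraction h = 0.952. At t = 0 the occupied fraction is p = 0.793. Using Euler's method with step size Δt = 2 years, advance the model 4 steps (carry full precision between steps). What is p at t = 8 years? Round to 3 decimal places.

0.216

Update rule: p ← p + [c·p·(h−p) − e·p]·Δt with Δt = 2.
  1  |  dp/dt·Δt = -0.442445  |  p_1 = 0.350555
  2  |  dp/dt·Δt = -0.068715  |  p_2 = 0.281840
  3  |  dp/dt·Δt = -0.039404  |  p_3 = 0.242436
  4  |  dp/dt·Δt = -0.026081  |  p_4 = 0.216356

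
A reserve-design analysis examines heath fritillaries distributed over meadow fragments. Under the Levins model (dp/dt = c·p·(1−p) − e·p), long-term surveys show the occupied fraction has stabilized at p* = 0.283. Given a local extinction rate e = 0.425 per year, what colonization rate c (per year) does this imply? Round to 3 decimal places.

0.593

At equilibrium c(1−p*) = e, so c = e/(1−p*).
c = 0.425/(1 − 0.283) = 0.425/0.7170 = 0.5927.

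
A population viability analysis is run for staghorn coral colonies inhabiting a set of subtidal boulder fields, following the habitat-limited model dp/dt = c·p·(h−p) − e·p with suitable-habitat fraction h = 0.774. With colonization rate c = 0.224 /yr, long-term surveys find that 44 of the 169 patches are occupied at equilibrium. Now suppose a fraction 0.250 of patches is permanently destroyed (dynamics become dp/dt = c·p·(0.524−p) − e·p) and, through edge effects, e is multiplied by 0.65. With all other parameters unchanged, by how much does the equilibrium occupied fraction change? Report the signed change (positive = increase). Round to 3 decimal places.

-0.070

Observed p* = 44/169 = 0.26036.
Balance c(h−p*) = e gives e = 0.224×(0.774 − 0.26036) = 0.11506.
New p* = 0.524 − e/c = 0.524 − 0.07479/0.22400 = 0.19012.
Δp* = 0.19012 − 0.26036 = -0.07024.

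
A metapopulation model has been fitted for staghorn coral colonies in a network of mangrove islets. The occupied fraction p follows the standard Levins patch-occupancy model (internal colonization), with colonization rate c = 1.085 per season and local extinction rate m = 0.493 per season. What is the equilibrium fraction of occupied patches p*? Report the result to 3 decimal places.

0.546

At equilibrium, colonization balances extinction: c·p*·(1−p*) = m·p*.
So p* = 1 − m/c = 1 − 0.493/1.085 = 1 − 0.4544 = 0.5456.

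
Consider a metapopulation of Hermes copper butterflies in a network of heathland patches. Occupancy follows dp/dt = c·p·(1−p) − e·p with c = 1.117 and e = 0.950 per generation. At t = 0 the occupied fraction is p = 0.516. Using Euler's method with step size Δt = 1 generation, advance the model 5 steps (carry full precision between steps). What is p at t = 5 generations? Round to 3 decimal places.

Update rule: p ← p + [c·p·(1−p) − e·p]·Δt with Δt = 1.
p: 0.51600 → 0.30476  (Δp = -0.21124)
p: 0.30476 → 0.25191  (Δp = -0.05285)
p: 0.25191 → 0.22310  (Δp = -0.02881)
p: 0.22310 → 0.20476  (Δp = -0.01834)
p: 0.20476 → 0.19212  (Δp = -0.01264)

0.192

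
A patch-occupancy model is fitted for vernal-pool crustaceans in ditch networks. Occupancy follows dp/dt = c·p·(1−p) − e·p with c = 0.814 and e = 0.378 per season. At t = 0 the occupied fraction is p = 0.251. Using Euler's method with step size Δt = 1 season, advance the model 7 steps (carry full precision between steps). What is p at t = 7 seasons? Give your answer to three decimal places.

0.518

Update rule: p ← p + [c·p·(1−p) − e·p]·Δt with Δt = 1.
t = 1: p = 0.25100 + (+0.05815) = 0.30915
t = 2: p = 0.30915 + (+0.05699) = 0.36615
t = 3: p = 0.36615 + (+0.05051) = 0.41666
t = 4: p = 0.41666 + (+0.04035) = 0.45701
t = 5: p = 0.45701 + (+0.02925) = 0.48625
t = 6: p = 0.48625 + (+0.01954) = 0.50580
t = 7: p = 0.50580 + (+0.01228) = 0.51808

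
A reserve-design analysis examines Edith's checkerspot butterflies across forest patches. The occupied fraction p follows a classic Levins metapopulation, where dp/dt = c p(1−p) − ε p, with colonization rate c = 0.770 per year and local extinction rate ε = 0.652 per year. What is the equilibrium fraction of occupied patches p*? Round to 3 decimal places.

0.153

At equilibrium, colonization balances extinction: c·p*·(1−p*) = ε·p*.
So p* = 1 − ε/c = 1 − 0.652/0.770 = 1 − 0.8468 = 0.1532.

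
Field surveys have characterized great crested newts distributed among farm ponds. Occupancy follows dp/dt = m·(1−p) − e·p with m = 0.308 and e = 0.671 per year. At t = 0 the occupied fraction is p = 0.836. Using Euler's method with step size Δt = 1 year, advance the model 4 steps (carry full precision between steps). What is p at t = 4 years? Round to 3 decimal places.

0.315

Update rule: p ← p + [m·(1−p) − e·p]·Δt with Δt = 1.
t = 1: p = 0.83600 + (-0.51044) = 0.32556
t = 2: p = 0.32556 + (-0.01072) = 0.31484
t = 3: p = 0.31484 + (-0.00023) = 0.31461
t = 4: p = 0.31461 + (-0.00000) = 0.31461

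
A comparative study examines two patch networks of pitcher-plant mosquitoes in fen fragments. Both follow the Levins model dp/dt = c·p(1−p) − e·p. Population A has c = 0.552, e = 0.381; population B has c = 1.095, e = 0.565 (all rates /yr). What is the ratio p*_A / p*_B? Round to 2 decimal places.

A: p*_A = 1 − 0.381/0.552 = 0.3098.
B: p*_B = 1 − 0.565/1.095 = 0.4840.
p*_A / p*_B = 0.3098/0.4840 = 0.6400.

0.64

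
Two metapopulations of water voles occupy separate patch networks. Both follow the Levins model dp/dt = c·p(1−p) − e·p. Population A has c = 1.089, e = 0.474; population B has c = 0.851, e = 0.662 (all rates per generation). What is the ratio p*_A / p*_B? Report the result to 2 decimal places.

A: p*_A = 1 − 0.474/1.089 = 0.5647.
B: p*_B = 1 − 0.662/0.851 = 0.2221.
p*_A / p*_B = 0.5647/0.2221 = 2.5428.

2.54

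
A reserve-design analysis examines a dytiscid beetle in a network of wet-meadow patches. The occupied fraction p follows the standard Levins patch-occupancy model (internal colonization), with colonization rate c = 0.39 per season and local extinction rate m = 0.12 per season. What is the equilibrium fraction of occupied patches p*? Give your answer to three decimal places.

0.692

Setting dp/dt = 0 and dividing through by p* gives c·(1−p*) = m.
So p* = 1 − m/c = 1 − 0.12/0.39 = 1 − 0.3077 = 0.6923.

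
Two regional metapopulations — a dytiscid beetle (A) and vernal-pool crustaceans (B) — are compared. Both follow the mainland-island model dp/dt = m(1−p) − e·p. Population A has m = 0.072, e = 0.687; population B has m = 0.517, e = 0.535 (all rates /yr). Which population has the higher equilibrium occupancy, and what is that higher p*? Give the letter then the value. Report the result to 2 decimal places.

B, 0.49

A: p*_A = m/(m+e) = 0.072/0.7590 = 0.0949.
B: p*_B = 0.517/1.0520 = 0.4914.
B is higher at 0.4914.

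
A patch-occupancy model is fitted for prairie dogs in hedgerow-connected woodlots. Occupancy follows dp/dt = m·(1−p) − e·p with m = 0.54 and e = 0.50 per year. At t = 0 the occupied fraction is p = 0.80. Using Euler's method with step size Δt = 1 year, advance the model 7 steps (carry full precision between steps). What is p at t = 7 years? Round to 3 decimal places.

0.519

Update rule: p ← p + [m·(1−p) − e·p]·Δt with Δt = 1.
t = 1: p = 0.80000 + (-0.29200) = 0.50800
t = 2: p = 0.50800 + (+0.01168) = 0.51968
t = 3: p = 0.51968 + (-0.00047) = 0.51921
t = 4: p = 0.51921 + (+0.00002) = 0.51923
t = 5: p = 0.51923 + (-0.00000) = 0.51923
t = 6: p = 0.51923 + (+0.00000) = 0.51923
t = 7: p = 0.51923 + (-0.00000) = 0.51923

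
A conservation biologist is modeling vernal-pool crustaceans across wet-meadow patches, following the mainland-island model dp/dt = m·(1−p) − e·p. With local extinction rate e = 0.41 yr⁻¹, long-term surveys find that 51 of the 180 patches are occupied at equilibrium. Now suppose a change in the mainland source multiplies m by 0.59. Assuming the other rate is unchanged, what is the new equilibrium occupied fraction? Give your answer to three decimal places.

0.189

Observed p* = 51/180 = 0.28333.
Balance m(1−p*) = e·p* gives m = e·p*/(1−p*) = 0.41×0.28333/0.71667 = 0.16209.
New p* = m/(m+e) = 0.09563/(0.09563+0.41000) = 0.18913.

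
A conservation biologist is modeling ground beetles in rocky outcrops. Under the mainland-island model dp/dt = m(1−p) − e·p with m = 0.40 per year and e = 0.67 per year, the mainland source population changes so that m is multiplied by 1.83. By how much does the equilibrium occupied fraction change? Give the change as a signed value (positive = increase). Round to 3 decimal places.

Before: p* = 0.40/(0.40+0.67) = 0.3738.
After: m = 0.732, e = 0.67; p* = 0.732/1.4020 = 0.5221.
Δp* = 0.5221 − 0.3738 = +0.1483.

0.148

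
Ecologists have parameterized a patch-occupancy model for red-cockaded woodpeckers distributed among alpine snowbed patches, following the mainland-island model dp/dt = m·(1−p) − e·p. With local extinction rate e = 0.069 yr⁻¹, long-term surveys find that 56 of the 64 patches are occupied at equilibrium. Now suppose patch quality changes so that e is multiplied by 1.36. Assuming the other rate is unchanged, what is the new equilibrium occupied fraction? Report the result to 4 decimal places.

0.8373

Observed p* = 56/64 = 0.87500.
Balance m(1−p*) = e·p* gives m = e·p*/(1−p*) = 0.069×0.87500/0.12500 = 0.48300.
New p* = m/(m+e) = 0.48300/(0.48300+0.09384) = 0.83732.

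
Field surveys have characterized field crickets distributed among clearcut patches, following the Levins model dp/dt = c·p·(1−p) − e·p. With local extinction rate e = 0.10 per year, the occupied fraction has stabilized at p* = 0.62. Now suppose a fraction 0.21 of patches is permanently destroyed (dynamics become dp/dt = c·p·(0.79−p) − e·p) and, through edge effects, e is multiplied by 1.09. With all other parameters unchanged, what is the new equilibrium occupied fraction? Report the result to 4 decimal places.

0.3758

Balance c(1−p*) = e gives c = e/(1 − 0.62000) = 0.10/0.38000 = 0.26316.
New p* = 0.79 − e/c = 0.79 − 0.10900/0.26316 = 0.37580.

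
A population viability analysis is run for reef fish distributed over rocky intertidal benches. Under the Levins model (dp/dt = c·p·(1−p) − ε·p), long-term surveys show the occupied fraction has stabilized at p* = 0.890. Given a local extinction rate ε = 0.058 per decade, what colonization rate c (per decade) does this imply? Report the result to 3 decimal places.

At equilibrium c(1−p*) = ε, so c = ε/(1−p*).
c = 0.058/(1 − 0.890) = 0.058/0.1100 = 0.5273.

0.527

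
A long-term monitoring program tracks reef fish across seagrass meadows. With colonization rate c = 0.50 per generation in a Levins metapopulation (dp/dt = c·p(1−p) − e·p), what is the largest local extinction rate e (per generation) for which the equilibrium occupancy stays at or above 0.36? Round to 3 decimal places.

1 − e/c ≥ 0.36 ⇒ e ≤ c(1 − 0.36) = 0.50 × 0.6400.
e_max = 0.3200.

0.320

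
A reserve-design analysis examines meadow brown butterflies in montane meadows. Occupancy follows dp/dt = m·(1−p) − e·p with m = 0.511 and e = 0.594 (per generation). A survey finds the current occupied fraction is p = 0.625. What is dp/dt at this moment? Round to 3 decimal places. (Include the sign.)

-0.180

Colonization term: m·(1−p) = 0.511×0.3750 = 0.19162.
Extinction term: e·p = 0.37125.
dp/dt = 0.19162 − 0.37125 = -0.17962.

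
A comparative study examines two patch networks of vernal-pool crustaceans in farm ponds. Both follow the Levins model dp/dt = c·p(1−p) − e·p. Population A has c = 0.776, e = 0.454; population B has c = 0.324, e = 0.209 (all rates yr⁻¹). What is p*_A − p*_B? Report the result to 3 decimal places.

0.060

A: p*_A = 1 − 0.454/0.776 = 0.4149.
B: p*_B = 1 − 0.209/0.324 = 0.3549.
p*_A − p*_B = 0.4149 − 0.3549 = 0.0600.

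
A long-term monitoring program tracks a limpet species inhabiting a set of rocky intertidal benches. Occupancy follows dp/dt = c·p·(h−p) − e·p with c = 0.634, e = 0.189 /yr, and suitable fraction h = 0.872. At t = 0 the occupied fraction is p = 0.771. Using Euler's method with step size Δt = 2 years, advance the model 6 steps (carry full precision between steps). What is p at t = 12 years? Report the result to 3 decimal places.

Update rule: p ← p + [c·p·(h−p) − e·p]·Δt with Δt = 2.
t = 2: p = 0.77100 + (-0.19270) = 0.57830
t = 4: p = 0.57830 + (-0.00323) = 0.57507
t = 6: p = 0.57507 + (-0.00086) = 0.57421
t = 8: p = 0.57421 + (-0.00023) = 0.57398
t = 10: p = 0.57398 + (-0.00006) = 0.57392
t = 12: p = 0.57392 + (-0.00002) = 0.57390

0.574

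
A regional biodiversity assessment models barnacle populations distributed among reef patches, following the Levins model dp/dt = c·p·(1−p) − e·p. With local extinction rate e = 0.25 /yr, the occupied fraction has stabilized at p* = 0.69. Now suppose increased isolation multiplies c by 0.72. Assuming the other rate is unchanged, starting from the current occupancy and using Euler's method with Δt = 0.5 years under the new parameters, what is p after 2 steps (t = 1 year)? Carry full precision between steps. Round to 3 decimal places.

0.647

Balance c(1−p*) = e gives c = e/(1 − 0.69000) = 0.25/0.31000 = 0.80645.
Starting from p₀ = 0.69000; update p ← p + (dp/dt)·Δt with the new parameters.
t = 0.5: p = 0.69000 + (-0.02415) = 0.66585
t = 1: p = 0.66585 + (-0.01864) = 0.64721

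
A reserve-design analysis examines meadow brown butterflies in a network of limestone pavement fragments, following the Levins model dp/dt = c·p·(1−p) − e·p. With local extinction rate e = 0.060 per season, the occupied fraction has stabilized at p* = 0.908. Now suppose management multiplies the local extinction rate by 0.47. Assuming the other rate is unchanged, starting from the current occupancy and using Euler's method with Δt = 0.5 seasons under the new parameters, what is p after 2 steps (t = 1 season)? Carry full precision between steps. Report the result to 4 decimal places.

Balance c(1−p*) = e gives c = e/(1 − 0.90800) = 0.060/0.09200 = 0.65217.
Starting from p₀ = 0.90800; update p ← p + (dp/dt)·Δt with the new parameters.
  1  |  dp/dt·Δt = +0.014437  |  p_1 = 0.922437
  2  |  dp/dt·Δt = +0.010324  |  p_2 = 0.932761

0.9328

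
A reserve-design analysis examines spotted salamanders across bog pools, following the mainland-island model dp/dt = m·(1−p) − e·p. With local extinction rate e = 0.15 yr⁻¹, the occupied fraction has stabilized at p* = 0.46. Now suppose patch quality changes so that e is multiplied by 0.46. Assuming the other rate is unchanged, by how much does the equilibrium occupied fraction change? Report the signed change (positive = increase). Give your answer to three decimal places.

Balance m(1−p*) = e·p* gives m = e·p*/(1−p*) = 0.15×0.46000/0.54000 = 0.12778.
New p* = m/(m+e) = 0.12778/(0.12778+0.06900) = 0.64935.
Δp* = 0.64935 − 0.46000 = +0.18935.

0.189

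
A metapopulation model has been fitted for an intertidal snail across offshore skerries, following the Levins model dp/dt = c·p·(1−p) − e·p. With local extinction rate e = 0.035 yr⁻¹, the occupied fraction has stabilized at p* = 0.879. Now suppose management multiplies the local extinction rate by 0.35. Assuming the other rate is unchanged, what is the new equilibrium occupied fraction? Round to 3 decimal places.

Balance c(1−p*) = e gives c = e/(1 − 0.87900) = 0.035/0.12100 = 0.28926.
New p* = 1 − e/c = 1 − 0.01225/0.28926 = 0.95765.

0.958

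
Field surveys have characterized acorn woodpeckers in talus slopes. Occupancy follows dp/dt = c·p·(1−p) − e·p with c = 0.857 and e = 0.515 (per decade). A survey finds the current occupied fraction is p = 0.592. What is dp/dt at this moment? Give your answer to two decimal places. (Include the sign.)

Colonization term: c·p·(1−p) = 0.857×0.592×0.4080 = 0.20700.
Extinction term: e·p = 0.30488.
dp/dt = 0.20700 − 0.30488 = -0.09788.

-0.10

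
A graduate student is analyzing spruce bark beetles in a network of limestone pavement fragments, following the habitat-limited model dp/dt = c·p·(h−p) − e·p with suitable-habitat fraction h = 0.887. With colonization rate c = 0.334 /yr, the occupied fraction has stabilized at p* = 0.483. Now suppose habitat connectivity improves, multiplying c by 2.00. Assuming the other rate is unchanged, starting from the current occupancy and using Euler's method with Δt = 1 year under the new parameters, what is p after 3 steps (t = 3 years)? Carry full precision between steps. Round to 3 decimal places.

0.633

Balance c(h−p*) = e gives e = 0.334×(0.887 − 0.48300) = 0.13494.
Starting from p₀ = 0.48300; update p ← p + (dp/dt)·Δt with the new parameters.
step 1: Δp = +0.06517, p = 0.54817
step 2: Δp = +0.05010, p = 0.59828
step 3: Δp = +0.03466, p = 0.63294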